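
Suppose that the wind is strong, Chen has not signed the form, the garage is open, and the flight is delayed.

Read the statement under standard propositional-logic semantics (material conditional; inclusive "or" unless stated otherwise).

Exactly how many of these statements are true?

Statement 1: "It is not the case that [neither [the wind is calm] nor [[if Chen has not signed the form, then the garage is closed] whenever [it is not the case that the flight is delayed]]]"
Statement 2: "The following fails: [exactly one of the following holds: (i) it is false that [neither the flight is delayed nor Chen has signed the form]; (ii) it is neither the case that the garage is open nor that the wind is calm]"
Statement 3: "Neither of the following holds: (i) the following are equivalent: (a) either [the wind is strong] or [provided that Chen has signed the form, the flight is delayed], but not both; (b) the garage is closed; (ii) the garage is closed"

Let H = "the wind is strong" (T), S = "the flight is delayed" (T), L = "Chen has signed the form" (F), Q = "the garage is closed" (F).

Statement 1: In symbols: ~(~H nor (~S -> (~L -> Q)))

~H = ~T = F
~S = ~T = F
~L = ~F = T
~L -> Q = T -> F = F
~S -> (~L -> Q) = F -> F = T
~H nor (~S -> (~L -> Q)) = F nor T = F
~(~H nor (~S -> (~L -> Q))) = ~F = T
So Statement 1 is true.

Statement 2: This is ~(~(S nor L) xor (~Q nor ~H)).

S nor L = T nor F = F
~(S nor L) = ~F = T
~Q = ~F = T
~H = ~T = F
~Q nor ~H = T nor F = F
~(S nor L) xor (~Q nor ~H) = T xor F = T
~(~(S nor L) xor (~Q nor ~H)) = ~T = F
So Statement 2 is false.

Statement 3: Formalization: ((H xor (L -> S)) <-> Q) nor Q

L -> S = F -> T = T
H xor (L -> S) = T xor T = F
(H xor (L -> S)) <-> Q = F <-> F = T
((H xor (L -> S)) <-> Q) nor Q = T nor F = F
So Statement 3 is false.

1 of the 3 statements is true (Statement 1).

1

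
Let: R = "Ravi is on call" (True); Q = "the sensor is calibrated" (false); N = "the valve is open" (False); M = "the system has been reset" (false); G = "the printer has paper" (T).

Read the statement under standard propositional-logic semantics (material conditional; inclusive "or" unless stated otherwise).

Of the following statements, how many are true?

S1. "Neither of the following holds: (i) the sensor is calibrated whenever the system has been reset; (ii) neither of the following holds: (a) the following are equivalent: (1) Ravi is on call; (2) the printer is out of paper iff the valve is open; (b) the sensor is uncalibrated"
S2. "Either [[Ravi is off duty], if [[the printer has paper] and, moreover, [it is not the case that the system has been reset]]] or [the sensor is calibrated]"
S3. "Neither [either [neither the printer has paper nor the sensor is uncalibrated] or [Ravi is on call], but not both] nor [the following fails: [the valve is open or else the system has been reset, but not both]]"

S1: In symbols: (M → Q) ↓ ((R ↔ (¬G ↔ N)) ↓ ¬Q)

M → Q = F → F = T
¬G = ¬T = F
¬G ↔ N = F ↔ F = T
R ↔ (¬G ↔ N) = T ↔ T = T
¬Q = ¬F = T
(R ↔ (¬G ↔ N)) ↓ ¬Q = T ↓ T = F
(M → Q) ↓ ((R ↔ (¬G ↔ N)) ↓ ¬Q) = T ↓ F = F
Thus S1 is false.

S2: Formalization: ((G ∧ ¬M) → ¬R) ∨ Q

¬M = ¬F = T
G ∧ ¬M = T ∧ T = T
¬R = ¬T = F
(G ∧ ¬M) → ¬R = T → F = F
((G ∧ ¬M) → ¬R) ∨ Q = F ∨ F = F
So S2 is false.

S3: Parsed as ((G ↓ ¬Q) ⊕ R) ↓ ¬(N ⊕ M)

¬Q = ¬F = T
G ↓ ¬Q = T ↓ T = F
(G ↓ ¬Q) ⊕ R = F ⊕ T = T
N ⊕ M = F ⊕ F = F
¬(N ⊕ M) = ¬F = T
((G ↓ ¬Q) ⊕ R) ↓ ¬(N ⊕ M) = T ↓ T = F
Thus S3 is false.

Count: 0.

0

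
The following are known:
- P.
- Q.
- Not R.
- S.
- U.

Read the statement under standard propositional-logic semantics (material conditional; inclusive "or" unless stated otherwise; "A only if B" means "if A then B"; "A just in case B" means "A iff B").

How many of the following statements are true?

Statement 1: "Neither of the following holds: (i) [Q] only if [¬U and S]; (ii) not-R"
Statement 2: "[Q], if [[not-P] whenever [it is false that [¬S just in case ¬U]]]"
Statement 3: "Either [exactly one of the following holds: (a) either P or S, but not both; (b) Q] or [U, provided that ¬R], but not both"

1

Statement 1: This is (Q -> (not U and S)) nor not R.

not U = not True = False
not U and S = False and True = False
Q -> (not U and S) = True -> False = False
not R = not False = True
(Q -> (not U and S)) nor not R = False nor True = False
Thus Statement 1 is false.

Statement 2: This is (not (not S iff not U) -> not P) -> Q.

not S = not True = False
not U = not True = False
not S iff not U = False iff False = True
not (not S iff not U) = not True = False
not P = not True = False
not (not S iff not U) -> not P = False -> False = True
(not (not S iff not U) -> not P) -> Q = True -> True = True
Hence Statement 2 is true.

Statement 3: This is ((P xor S) xor Q) xor (not R -> U).

P xor S = True xor True = False
(P xor S) xor Q = False xor True = True
not R = not False = True
not R -> U = True -> True = True
((P xor S) xor Q) xor (not R -> U) = True xor True = False
Hence Statement 3 is false.

Count: 1.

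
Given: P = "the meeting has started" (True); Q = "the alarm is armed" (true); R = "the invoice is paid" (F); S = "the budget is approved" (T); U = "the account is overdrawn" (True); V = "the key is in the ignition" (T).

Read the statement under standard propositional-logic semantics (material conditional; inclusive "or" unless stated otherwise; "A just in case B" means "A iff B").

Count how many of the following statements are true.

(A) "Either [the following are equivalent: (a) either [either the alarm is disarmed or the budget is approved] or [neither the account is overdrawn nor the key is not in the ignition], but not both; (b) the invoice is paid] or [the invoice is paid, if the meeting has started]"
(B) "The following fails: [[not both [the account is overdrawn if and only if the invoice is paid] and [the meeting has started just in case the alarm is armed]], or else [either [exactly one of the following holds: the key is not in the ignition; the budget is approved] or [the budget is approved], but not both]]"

0

(A): Formalization: (((not Q or S) xor (U nor not V)) iff R) or (P -> R)

not Q = not True = False
not Q or S = False or True = True
not V = not True = False
U nor not V = True nor False = False
(not Q or S) xor (U nor not V) = True xor False = True
((not Q or S) xor (U nor not V)) iff R = True iff False = False
P -> R = True -> False = False
(((not Q or S) xor (U nor not V)) iff R) or (P -> R) = False or False = False
Thus (A) is false.

(B): This is not (((U iff R) nand (P iff Q)) or ((not V xor S) xor S)).

U iff R = True iff False = False
P iff Q = True iff True = True
(U iff R) nand (P iff Q) = False nand True = True
not V = not True = False
not V xor S = False xor True = True
(not V xor S) xor S = True xor True = False
((U iff R) nand (P iff Q)) or ((not V xor S) xor S) = True or False = True
not (((U iff R) nand (P iff Q)) or ((not V xor S) xor S)) = not True = False
Hence (B) is false.

True statements: 0 (none).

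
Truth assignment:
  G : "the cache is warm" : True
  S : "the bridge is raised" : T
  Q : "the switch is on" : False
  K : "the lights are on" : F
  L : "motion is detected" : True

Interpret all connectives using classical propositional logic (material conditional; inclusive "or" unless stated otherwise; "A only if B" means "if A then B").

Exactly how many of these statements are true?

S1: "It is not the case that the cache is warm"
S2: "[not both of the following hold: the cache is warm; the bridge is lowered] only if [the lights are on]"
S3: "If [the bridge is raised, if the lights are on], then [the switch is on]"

0

S1: Formalization: ¬G

¬G = ¬T = F
So S1 is false.

S2: In symbols: (G ↑ ¬S) → K

¬S = ¬T = F
G ↑ ¬S = T ↑ F = T
(G ↑ ¬S) → K = T → F = F
Hence S2 is false.

S3: Formalization: (K → S) → Q

K → S = F → T = T
(K → S) → Q = T → F = F
So S3 is false.

0 of the 3 statements are true (none).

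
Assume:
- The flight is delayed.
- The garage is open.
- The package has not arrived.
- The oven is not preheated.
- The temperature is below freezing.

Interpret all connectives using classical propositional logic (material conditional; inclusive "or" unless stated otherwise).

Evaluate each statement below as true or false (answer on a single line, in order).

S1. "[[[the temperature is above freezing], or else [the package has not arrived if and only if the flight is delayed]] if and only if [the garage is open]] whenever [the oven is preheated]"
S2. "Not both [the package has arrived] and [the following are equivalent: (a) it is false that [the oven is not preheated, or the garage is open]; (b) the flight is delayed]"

Let S = "the oven is preheated" (F), U = "the temperature is below freezing" (T), R = "the package has arrived" (F), P = "the flight is delayed" (T), Q = "the garage is closed" (F).

S1: Formalization: S -> ((~U | (~R <-> P)) <-> ~Q)

~U = ~T = F
~R = ~F = T
~R <-> P = T <-> T = T
~U | (~R <-> P) = F | T = T
~Q = ~F = T
(~U | (~R <-> P)) <-> ~Q = T <-> T = T
S -> ((~U | (~R <-> P)) <-> ~Q) = F -> T = T
Hence S1 is true.

S2: This is R nand (~(~S | ~Q) <-> P).

~S = ~F = T
~Q = ~F = T
~S | ~Q = T | T = T
~(~S | ~Q) = ~T = F
~(~S | ~Q) <-> P = F <-> T = F
R nand (~(~S | ~Q) <-> P) = F nand F = T
Thus S2 is true.

S1 True / S2 True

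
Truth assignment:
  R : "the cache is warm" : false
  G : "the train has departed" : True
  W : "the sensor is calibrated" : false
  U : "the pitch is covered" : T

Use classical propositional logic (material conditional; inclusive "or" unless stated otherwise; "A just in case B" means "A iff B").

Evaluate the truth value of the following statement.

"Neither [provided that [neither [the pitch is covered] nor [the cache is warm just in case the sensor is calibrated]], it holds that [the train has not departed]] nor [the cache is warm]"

The statement is false.

Parsed as ((U nor (R iff W)) -> not G) nor R

R iff W = False iff False = True
U nor (R iff W) = True nor True = False
not G = not True = False
(U nor (R iff W)) -> not G = False -> False = True
((U nor (R iff W)) -> not G) nor R = True nor False = False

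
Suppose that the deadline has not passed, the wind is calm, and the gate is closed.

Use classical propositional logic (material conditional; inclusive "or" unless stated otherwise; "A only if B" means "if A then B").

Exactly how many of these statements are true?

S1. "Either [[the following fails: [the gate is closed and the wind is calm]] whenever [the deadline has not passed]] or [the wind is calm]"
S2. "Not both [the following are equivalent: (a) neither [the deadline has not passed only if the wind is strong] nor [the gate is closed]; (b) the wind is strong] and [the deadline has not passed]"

Let P = "the deadline has passed" (False), R = "the gate is open" (False), Q = "the wind is strong" (False).

S1: This is (not P -> not (not R and not Q)) or not Q.

not P = not False = True
not R = not False = True
not Q = not False = True
not R and not Q = True and True = True
not (not R and not Q) = not True = False
not P -> not (not R and not Q) = True -> False = False
not Q = not False = True
(not P -> not (not R and not Q)) or not Q = False or True = True
Thus S1 is true.

S2: In symbols: (((not P -> Q) nor not R) iff Q) nand not P

not P = not False = True
not P -> Q = True -> False = False
not R = not False = True
(not P -> Q) nor not R = False nor True = False
((not P -> Q) nor not R) iff Q = False iff False = True
not P = not False = True
(((not P -> Q) nor not R) iff Q) nand not P = True nand True = False
Hence S2 is false.

1 of the 2 statements is true (S1).

1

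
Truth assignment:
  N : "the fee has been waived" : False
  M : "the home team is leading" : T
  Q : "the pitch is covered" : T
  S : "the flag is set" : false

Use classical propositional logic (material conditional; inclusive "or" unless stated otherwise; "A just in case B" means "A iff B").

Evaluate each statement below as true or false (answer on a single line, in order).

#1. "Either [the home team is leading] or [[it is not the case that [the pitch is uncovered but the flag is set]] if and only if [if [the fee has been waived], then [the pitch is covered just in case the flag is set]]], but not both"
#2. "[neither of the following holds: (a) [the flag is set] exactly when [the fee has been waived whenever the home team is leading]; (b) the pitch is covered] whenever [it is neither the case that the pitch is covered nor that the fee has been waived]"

#1: Formalization: M xor (not (not Q and S) iff (N -> (Q iff S)))

not Q = not True = False
not Q and S = False and False = False
not (not Q and S) = not False = True
Q iff S = True iff False = False
N -> (Q iff S) = False -> False = True
not (not Q and S) iff (N -> (Q iff S)) = True iff True = True
M xor (not (not Q and S) iff (N -> (Q iff S))) = True xor True = False
Hence #1 is false.

#2: Parsed as (Q nor N) -> ((S iff (M -> N)) nor Q)

Q nor N = True nor False = False
M -> N = True -> False = False
S iff (M -> N) = False iff False = True
(S iff (M -> N)) nor Q = True nor True = False
(Q nor N) -> ((S iff (M -> N)) nor Q) = False -> False = True
Hence #2 is true.

#1 F, #2 T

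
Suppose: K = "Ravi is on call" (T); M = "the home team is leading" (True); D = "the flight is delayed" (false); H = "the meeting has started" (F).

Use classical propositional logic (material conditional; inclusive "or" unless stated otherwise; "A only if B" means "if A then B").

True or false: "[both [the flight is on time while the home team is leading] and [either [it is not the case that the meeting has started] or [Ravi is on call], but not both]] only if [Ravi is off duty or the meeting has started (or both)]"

Values: D=False, M=True, H=False, K=True.
This is ((not D and M) and (not H xor K)) -> (not K or H).

not D = not False = True
not D and M = True and True = True
not H = not False = True
not H xor K = True xor True = False
(not D and M) and (not H xor K) = True and False = False
not K = not True = False
not K or H = False or False = False
((not D and M) and (not H xor K)) -> (not K or H) = False -> False = True

The statement is true.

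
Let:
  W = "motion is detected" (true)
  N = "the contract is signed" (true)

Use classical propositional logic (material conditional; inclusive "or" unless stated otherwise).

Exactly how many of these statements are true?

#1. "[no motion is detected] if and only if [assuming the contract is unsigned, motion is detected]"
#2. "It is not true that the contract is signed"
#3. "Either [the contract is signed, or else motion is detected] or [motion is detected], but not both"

#1: Formalization: not W iff (not N -> W)

not W = not True = False
not N = not True = False
not N -> W = False -> True = True
not W iff (not N -> W) = False iff True = False
Thus #1 is false.

#2: This is not N.

not N = not True = False
So #2 is false.

#3: In symbols: (N or W) xor W

N or W = True or True = True
(N or W) xor W = True xor True = False
Thus #3 is false.

Count: 0.

0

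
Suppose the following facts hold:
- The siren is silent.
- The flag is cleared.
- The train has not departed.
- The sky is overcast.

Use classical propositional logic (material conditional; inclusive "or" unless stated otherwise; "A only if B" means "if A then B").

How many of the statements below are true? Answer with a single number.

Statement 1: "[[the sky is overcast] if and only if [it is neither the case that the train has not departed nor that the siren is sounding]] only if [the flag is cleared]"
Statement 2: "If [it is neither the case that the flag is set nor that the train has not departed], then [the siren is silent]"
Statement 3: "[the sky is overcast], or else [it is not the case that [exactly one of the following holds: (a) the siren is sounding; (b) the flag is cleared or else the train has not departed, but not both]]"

3

Let L = "the sky is overcast" (True), V = "the train has departed" (False), H = "the siren is sounding" (False), Q = "the flag is set" (False).

Statement 1: In symbols: (L iff (not V nor H)) -> not Q

not V = not False = True
not V nor H = True nor False = False
L iff (not V nor H) = True iff False = False
not Q = not False = True
(L iff (not V nor H)) -> not Q = False -> True = True
Thus Statement 1 is true.

Statement 2: In symbols: (Q nor not V) -> not H

not V = not False = True
Q nor not V = False nor True = False
not H = not False = True
(Q nor not V) -> not H = False -> True = True
Thus Statement 2 is true.

Statement 3: Formalization: L or not (H xor (not Q xor not V))

not Q = not False = True
not V = not False = True
not Q xor not V = True xor True = False
H xor (not Q xor not V) = False xor False = False
not (H xor (not Q xor not V)) = not False = True
L or not (H xor (not Q xor not V)) = True or True = True
Thus Statement 3 is true.

Count: 3.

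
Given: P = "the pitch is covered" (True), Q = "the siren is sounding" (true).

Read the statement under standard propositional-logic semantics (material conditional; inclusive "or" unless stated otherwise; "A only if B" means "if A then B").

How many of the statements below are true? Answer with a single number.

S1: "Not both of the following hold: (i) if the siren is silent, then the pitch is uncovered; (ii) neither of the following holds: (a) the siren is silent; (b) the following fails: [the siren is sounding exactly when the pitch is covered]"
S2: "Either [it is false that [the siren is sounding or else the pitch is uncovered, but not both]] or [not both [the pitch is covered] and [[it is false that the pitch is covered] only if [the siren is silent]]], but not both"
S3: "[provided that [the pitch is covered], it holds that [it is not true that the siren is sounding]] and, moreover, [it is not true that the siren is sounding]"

0

S1: Formalization: (~Q -> ~P) nand (~Q nor ~(Q <-> P))

~Q = ~T = F
~P = ~T = F
~Q -> ~P = F -> F = T
~Q = ~T = F
Q <-> P = T <-> T = T
~(Q <-> P) = ~T = F
~Q nor ~(Q <-> P) = F nor F = T
(~Q -> ~P) nand (~Q nor ~(Q <-> P)) = T nand T = F
So S1 is false.

S2: This is ~(Q xor ~P) xor (P nand (~P -> ~Q)).

~P = ~T = F
Q xor ~P = T xor F = T
~(Q xor ~P) = ~T = F
~P = ~T = F
~Q = ~T = F
~P -> ~Q = F -> F = T
P nand (~P -> ~Q) = T nand T = F
~(Q xor ~P) xor (P nand (~P -> ~Q)) = F xor F = F
Thus S2 is false.

S3: Formalization: (P -> ~Q) & ~Q

~Q = ~T = F
P -> ~Q = T -> F = F
~Q = ~T = F
(P -> ~Q) & ~Q = F & F = F
So S3 is false.

Count: 0.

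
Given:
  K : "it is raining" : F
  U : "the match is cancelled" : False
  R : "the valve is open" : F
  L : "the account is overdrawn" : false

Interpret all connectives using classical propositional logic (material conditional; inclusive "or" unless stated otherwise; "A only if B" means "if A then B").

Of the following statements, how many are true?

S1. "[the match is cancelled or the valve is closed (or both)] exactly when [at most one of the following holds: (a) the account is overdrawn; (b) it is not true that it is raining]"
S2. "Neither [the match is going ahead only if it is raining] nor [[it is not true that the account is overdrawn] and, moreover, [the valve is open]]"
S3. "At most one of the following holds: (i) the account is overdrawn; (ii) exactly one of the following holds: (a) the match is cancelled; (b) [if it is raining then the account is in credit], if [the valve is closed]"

3

S1: This is (U ∨ ¬R) ↔ (L ↑ ¬K).

¬R = ¬F = T
U ∨ ¬R = F ∨ T = T
¬K = ¬F = T
L ↑ ¬K = F ↑ T = T
(U ∨ ¬R) ↔ (L ↑ ¬K) = T ↔ T = T
Thus S1 is true.

S2: This is (¬U → K) ↓ (¬L ∧ R).

¬U = ¬F = T
¬U → K = T → F = F
¬L = ¬F = T
¬L ∧ R = T ∧ F = F
(¬U → K) ↓ (¬L ∧ R) = F ↓ F = T
So S2 is true.

S3: Formalization: L ↑ (U ⊕ (¬R → (K → ¬L)))

¬R = ¬F = T
¬L = ¬F = T
K → ¬L = F → T = T
¬R → (K → ¬L) = T → T = T
U ⊕ (¬R → (K → ¬L)) = F ⊕ T = T
L ↑ (U ⊕ (¬R → (K → ¬L))) = F ↑ T = T
Hence S3 is true.

Count: 3.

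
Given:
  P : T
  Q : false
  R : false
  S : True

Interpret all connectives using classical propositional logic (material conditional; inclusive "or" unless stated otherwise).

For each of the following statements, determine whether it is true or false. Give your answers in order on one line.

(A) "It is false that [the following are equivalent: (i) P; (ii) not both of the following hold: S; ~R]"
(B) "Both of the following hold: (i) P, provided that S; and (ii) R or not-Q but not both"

(A): Parsed as ~(P <-> (S nand ~R))

~R = ~F = T
S nand ~R = T nand T = F
P <-> (S nand ~R) = T <-> F = F
~(P <-> (S nand ~R)) = ~F = T
Thus (A) is true.

(B): In symbols: (S -> P) & (R xor ~Q)

S -> P = T -> T = T
~Q = ~F = T
R xor ~Q = F xor T = T
(S -> P) & (R xor ~Q) = T & T = T
Thus (B) is true.

(A) true, (B) true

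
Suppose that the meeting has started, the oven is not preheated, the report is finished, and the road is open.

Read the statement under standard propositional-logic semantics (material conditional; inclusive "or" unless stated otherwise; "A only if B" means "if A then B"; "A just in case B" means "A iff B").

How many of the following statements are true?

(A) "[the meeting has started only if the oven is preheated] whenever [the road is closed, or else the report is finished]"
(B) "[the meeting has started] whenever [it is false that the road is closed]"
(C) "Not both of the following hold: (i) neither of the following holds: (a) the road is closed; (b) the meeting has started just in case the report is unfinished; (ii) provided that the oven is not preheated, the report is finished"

Let S = "the road is closed" (F), W = "the report is finished" (T), M = "the meeting has started" (T), H = "the oven is preheated" (F).

(A): In symbols: (S ∨ W) → (M → H)

S ∨ W = F ∨ T = T
M → H = T → F = F
(S ∨ W) → (M → H) = T → F = F
Hence (A) is false.

(B): This is ¬S → M.

¬S = ¬F = T
¬S → M = T → T = T
So (B) is true.

(C): This is (S ↓ (M ↔ ¬W)) ↑ (¬H → W).

¬W = ¬T = F
M ↔ ¬W = T ↔ F = F
S ↓ (M ↔ ¬W) = F ↓ F = T
¬H = ¬F = T
¬H → W = T → T = T
(S ↓ (M ↔ ¬W)) ↑ (¬H → W) = T ↑ T = F
Thus (C) is false.

Count: 1.

1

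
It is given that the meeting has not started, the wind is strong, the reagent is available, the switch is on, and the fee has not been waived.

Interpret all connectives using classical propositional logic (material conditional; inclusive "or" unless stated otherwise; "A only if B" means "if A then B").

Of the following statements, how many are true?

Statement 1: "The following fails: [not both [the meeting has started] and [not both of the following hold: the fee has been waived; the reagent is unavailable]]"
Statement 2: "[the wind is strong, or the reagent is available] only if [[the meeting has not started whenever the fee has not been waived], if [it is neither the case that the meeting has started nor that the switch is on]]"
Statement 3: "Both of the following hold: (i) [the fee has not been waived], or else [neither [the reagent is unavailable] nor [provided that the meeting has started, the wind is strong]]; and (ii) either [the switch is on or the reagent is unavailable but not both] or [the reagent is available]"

Let M = "the meeting has started" (F), K = "the fee has been waived" (F), R = "the reagent is available" (T), V = "the wind is strong" (T), U = "the switch is on" (T).

Statement 1: In symbols: ¬(M ↑ (K ↑ ¬R))

¬R = ¬T = F
K ↑ ¬R = F ↑ F = T
M ↑ (K ↑ ¬R) = F ↑ T = T
¬(M ↑ (K ↑ ¬R)) = ¬T = F
Hence Statement 1 is false.

Statement 2: Parsed as (V ∨ R) → ((M ↓ U) → (¬K → ¬M))

V ∨ R = T ∨ T = T
M ↓ U = F ↓ T = F
¬K = ¬F = T
¬M = ¬F = T
¬K → ¬M = T → T = T
(M ↓ U) → (¬K → ¬M) = F → T = T
(V ∨ R) → ((M ↓ U) → (¬K → ¬M)) = T → T = T
Thus Statement 2 is true.

Statement 3: Formalization: (¬K ∨ (¬R ↓ (M → V))) ∧ ((U ⊕ ¬R) ∨ R)

¬K = ¬F = T
¬R = ¬T = F
M → V = F → T = T
¬R ↓ (M → V) = F ↓ T = F
¬K ∨ (¬R ↓ (M → V)) = T ∨ F = T
¬R = ¬T = F
U ⊕ ¬R = T ⊕ F = T
(U ⊕ ¬R) ∨ R = T ∨ T = T
(¬K ∨ (¬R ↓ (M → V))) ∧ ((U ⊕ ¬R) ∨ R) = T ∧ T = T
Hence Statement 3 is true.

True statements: 2.

2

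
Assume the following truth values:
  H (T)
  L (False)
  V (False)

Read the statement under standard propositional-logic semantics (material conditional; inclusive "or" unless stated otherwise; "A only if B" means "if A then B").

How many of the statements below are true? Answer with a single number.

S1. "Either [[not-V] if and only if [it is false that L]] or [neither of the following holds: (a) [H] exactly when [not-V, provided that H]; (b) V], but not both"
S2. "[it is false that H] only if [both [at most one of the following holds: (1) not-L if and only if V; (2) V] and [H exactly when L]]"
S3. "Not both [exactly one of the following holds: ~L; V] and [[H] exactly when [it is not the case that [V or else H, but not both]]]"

3

S1: Formalization: (not V iff not L) xor ((H iff (H -> not V)) nor V)

not V = not False = True
not L = not False = True
not V iff not L = True iff True = True
not V = not False = True
H -> not V = True -> True = True
H iff (H -> not V) = True iff True = True
(H iff (H -> not V)) nor V = True nor False = False
(not V iff not L) xor ((H iff (H -> not V)) nor V) = True xor False = True
So S1 is true.

S2: Formalization: not H -> (((not L iff V) nand V) and (H iff L))

not H = not True = False
not L = not False = True
not L iff V = True iff False = False
(not L iff V) nand V = False nand False = True
H iff L = True iff False = False
((not L iff V) nand V) and (H iff L) = True and False = False
not H -> (((not L iff V) nand V) and (H iff L)) = False -> False = True
So S2 is true.

S3: Formalization: (not L xor V) nand (H iff not (V xor H))

not L = not False = True
not L xor V = True xor False = True
V xor H = False xor True = True
not (V xor H) = not True = False
H iff not (V xor H) = True iff False = False
(not L xor V) nand (H iff not (V xor H)) = True nand False = True
Hence S3 is true.

3 of the 3 statements are true (S1, S2, S3).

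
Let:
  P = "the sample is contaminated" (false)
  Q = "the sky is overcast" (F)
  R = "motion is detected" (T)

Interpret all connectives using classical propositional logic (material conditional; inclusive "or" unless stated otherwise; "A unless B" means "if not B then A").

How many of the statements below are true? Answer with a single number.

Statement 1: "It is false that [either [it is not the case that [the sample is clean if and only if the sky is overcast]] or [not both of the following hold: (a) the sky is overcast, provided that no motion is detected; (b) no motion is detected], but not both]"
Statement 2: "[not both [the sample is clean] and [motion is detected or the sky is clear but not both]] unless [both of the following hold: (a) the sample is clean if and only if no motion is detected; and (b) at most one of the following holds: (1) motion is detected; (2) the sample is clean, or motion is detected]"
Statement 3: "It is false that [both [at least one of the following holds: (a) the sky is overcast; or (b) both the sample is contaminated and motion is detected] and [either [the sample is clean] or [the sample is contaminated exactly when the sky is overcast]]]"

3

Statement 1: In symbols: ¬(¬(¬P ↔ Q) ⊕ ((¬R → Q) ↑ ¬R))

¬P = ¬F = T
¬P ↔ Q = T ↔ F = F
¬(¬P ↔ Q) = ¬F = T
¬R = ¬T = F
¬R → Q = F → F = T
¬R = ¬T = F
(¬R → Q) ↑ ¬R = T ↑ F = T
¬(¬P ↔ Q) ⊕ ((¬R → Q) ↑ ¬R) = T ⊕ T = F
¬(¬(¬P ↔ Q) ⊕ ((¬R → Q) ↑ ¬R)) = ¬F = T
So Statement 1 is true.

Statement 2: Formalization: (¬P ↑ (R ⊕ ¬Q)) ∨ ((¬P ↔ ¬R) ∧ (R ↑ (¬P ∨ R)))

¬P = ¬F = T
¬Q = ¬F = T
R ⊕ ¬Q = T ⊕ T = F
¬P ↑ (R ⊕ ¬Q) = T ↑ F = T
¬P = ¬F = T
¬R = ¬T = F
¬P ↔ ¬R = T ↔ F = F
¬P = ¬F = T
¬P ∨ R = T ∨ T = T
R ↑ (¬P ∨ R) = T ↑ T = F
(¬P ↔ ¬R) ∧ (R ↑ (¬P ∨ R)) = F ∧ F = F
(¬P ↑ (R ⊕ ¬Q)) ∨ ((¬P ↔ ¬R) ∧ (R ↑ (¬P ∨ R))) = T ∨ F = T
Hence Statement 2 is true.

Statement 3: Parsed as ¬((Q ∨ (P ∧ R)) ∧ (¬P ∨ (P ↔ Q)))

P ∧ R = F ∧ T = F
Q ∨ (P ∧ R) = F ∨ F = F
¬P = ¬F = T
P ↔ Q = F ↔ F = T
¬P ∨ (P ↔ Q) = T ∨ T = T
(Q ∨ (P ∧ R)) ∧ (¬P ∨ (P ↔ Q)) = F ∧ T = F
¬((Q ∨ (P ∧ R)) ∧ (¬P ∨ (P ↔ Q))) = ¬F = T
So Statement 3 is true.

True statements: 3 (Statement 1, Statement 2, Statement 3).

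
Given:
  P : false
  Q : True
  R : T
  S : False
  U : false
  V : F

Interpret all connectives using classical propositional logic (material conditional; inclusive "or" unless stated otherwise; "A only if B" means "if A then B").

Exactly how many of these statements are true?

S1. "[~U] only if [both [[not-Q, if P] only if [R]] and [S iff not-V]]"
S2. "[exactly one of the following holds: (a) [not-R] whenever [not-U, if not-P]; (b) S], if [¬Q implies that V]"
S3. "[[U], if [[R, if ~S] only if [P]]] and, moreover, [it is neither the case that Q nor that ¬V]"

0

S1: Parsed as ¬U → (((P → ¬Q) → R) ∧ (S ↔ ¬V))

¬U = ¬F = T
¬Q = ¬T = F
P → ¬Q = F → F = T
(P → ¬Q) → R = T → T = T
¬V = ¬F = T
S ↔ ¬V = F ↔ T = F
((P → ¬Q) → R) ∧ (S ↔ ¬V) = T ∧ F = F
¬U → (((P → ¬Q) → R) ∧ (S ↔ ¬V)) = T → F = F
Thus S1 is false.

S2: This is (¬Q → V) → (((¬P → ¬U) → ¬R) ⊕ S).

¬Q = ¬T = F
¬Q → V = F → F = T
¬P = ¬F = T
¬U = ¬F = T
¬P → ¬U = T → T = T
¬R = ¬T = F
(¬P → ¬U) → ¬R = T → F = F
((¬P → ¬U) → ¬R) ⊕ S = F ⊕ F = F
(¬Q → V) → (((¬P → ¬U) → ¬R) ⊕ S) = T → F = F
Thus S2 is false.

S3: In symbols: (((¬S → R) → P) → U) ∧ (Q ↓ ¬V)

¬S = ¬F = T
¬S → R = T → T = T
(¬S → R) → P = T → F = F
((¬S → R) → P) → U = F → F = T
¬V = ¬F = T
Q ↓ ¬V = T ↓ T = F
(((¬S → R) → P) → U) ∧ (Q ↓ ¬V) = T ∧ F = F
So S3 is false.

0 of the 3 statements are true (none).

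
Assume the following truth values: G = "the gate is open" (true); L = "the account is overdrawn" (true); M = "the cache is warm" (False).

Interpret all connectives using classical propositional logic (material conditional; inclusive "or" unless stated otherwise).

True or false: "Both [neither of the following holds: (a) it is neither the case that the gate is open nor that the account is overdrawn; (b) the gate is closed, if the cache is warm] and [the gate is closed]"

Values: G=T, L=T, M=F.
This is ((G nor L) nor (M -> ~G)) & ~G.

G nor L = T nor T = F
~G = ~T = F
M -> ~G = F -> F = T
(G nor L) nor (M -> ~G) = F nor T = F
~G = ~T = F
((G nor L) nor (M -> ~G)) & ~G = F & F = F

false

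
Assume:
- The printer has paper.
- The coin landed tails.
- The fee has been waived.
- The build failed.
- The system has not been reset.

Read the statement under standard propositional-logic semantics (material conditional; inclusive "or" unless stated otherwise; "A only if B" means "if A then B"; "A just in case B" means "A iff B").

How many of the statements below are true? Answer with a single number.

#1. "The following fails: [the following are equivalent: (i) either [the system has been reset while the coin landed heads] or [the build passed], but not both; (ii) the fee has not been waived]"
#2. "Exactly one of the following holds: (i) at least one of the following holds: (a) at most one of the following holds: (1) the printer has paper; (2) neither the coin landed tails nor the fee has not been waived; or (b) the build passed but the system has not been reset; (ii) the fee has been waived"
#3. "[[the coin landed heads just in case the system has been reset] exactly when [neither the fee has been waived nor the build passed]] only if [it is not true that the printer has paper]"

1

Let U = "the system has been reset" (False), Q = "the coin landed heads" (False), S = "the build passed" (False), R = "the fee has been waived" (True), P = "the printer has paper" (True).

#1: Formalization: not (((U and Q) xor S) iff not R)

U and Q = False and False = False
(U and Q) xor S = False xor False = False
not R = not True = False
((U and Q) xor S) iff not R = False iff False = True
not (((U and Q) xor S) iff not R) = not True = False
So #1 is false.

#2: In symbols: ((P nand (not Q nor not R)) or (S and not U)) xor R

not Q = not False = True
not R = not True = False
not Q nor not R = True nor False = False
P nand (not Q nor not R) = True nand False = True
not U = not False = True
S and not U = False and True = False
(P nand (not Q nor not R)) or (S and not U) = True or False = True
((P nand (not Q nor not R)) or (S and not U)) xor R = True xor True = False
Hence #2 is false.

#3: Parsed as ((Q iff U) iff (R nor S)) -> not P

Q iff U = False iff False = True
R nor S = True nor False = False
(Q iff U) iff (R nor S) = True iff False = False
not P = not True = False
((Q iff U) iff (R nor S)) -> not P = False -> False = True
Thus #3 is true.

1 of the 3 statements is true.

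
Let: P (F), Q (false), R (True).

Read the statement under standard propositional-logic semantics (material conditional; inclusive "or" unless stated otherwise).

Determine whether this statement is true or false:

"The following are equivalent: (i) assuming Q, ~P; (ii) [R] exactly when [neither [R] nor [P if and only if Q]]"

Values: Q=False, P=False, R=True.
In symbols: (Q -> not P) iff (R iff (R nor (P iff Q)))

not P = not False = True
Q -> not P = False -> True = True
P iff Q = False iff False = True
R nor (P iff Q) = True nor True = False
R iff (R nor (P iff Q)) = True iff False = False
(Q -> not P) iff (R iff (R nor (P iff Q))) = True iff False = False

False.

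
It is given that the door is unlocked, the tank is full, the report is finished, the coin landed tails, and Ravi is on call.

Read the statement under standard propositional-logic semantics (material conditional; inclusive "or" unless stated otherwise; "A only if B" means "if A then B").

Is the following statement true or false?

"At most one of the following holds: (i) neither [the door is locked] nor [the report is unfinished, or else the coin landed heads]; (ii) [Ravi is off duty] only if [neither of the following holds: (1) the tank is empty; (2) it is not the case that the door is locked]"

Let M = "the door is locked" (False), P = "the report is finished" (True), G = "the coin landed heads" (False), H = "Ravi is on call" (True), N = "the tank is full" (True).
Parsed as (M nor (not P or G)) nand (not H -> (not N nor not M))

not P = not True = False
not P or G = False or False = False
M nor (not P or G) = False nor False = True
not H = not True = False
not N = not True = False
not M = not False = True
not N nor not M = False nor True = False
not H -> (not N nor not M) = False -> False = True
(M nor (not P or G)) nand (not H -> (not N nor not M)) = True nand True = False

false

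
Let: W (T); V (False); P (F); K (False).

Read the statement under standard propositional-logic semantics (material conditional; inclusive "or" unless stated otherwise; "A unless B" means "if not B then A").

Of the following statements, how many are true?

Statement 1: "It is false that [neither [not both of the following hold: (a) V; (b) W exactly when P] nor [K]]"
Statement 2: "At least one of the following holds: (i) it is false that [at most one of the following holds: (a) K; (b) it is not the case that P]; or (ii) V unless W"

Statement 1: In symbols: ~((V nand (W <-> P)) nor K)

W <-> P = T <-> F = F
V nand (W <-> P) = F nand F = T
(V nand (W <-> P)) nor K = T nor F = F
~((V nand (W <-> P)) nor K) = ~F = T
Thus Statement 1 is true.

Statement 2: Parsed as ~(K nand ~P) | (V | W)

~P = ~F = T
K nand ~P = F nand T = T
~(K nand ~P) = ~T = F
V | W = F | T = T
~(K nand ~P) | (V | W) = F | T = T
Thus Statement 2 is true.

2 of the 2 statements are true.

2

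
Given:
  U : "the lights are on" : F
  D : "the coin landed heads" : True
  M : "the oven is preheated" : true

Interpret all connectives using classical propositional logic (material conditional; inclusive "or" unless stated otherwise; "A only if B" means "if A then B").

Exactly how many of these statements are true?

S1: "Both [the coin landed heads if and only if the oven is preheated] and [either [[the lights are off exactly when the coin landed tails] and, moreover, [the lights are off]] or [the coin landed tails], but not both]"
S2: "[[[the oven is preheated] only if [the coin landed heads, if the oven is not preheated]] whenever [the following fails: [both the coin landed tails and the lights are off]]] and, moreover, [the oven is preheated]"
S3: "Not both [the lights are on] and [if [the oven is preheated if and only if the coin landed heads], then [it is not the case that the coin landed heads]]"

2

S1: In symbols: (D ↔ M) ∧ (((¬U ↔ ¬D) ∧ ¬U) ⊕ ¬D)

D ↔ M = T ↔ T = T
¬U = ¬F = T
¬D = ¬T = F
¬U ↔ ¬D = T ↔ F = F
¬U = ¬F = T
(¬U ↔ ¬D) ∧ ¬U = F ∧ T = F
¬D = ¬T = F
((¬U ↔ ¬D) ∧ ¬U) ⊕ ¬D = F ⊕ F = F
(D ↔ M) ∧ (((¬U ↔ ¬D) ∧ ¬U) ⊕ ¬D) = T ∧ F = F
So S1 is false.

S2: Parsed as (¬(¬D ∧ ¬U) → (M → (¬M → D))) ∧ M

¬D = ¬T = F
¬U = ¬F = T
¬D ∧ ¬U = F ∧ T = F
¬(¬D ∧ ¬U) = ¬F = T
¬M = ¬T = F
¬M → D = F → T = T
M → (¬M → D) = T → T = T
¬(¬D ∧ ¬U) → (M → (¬M → D)) = T → T = T
(¬(¬D ∧ ¬U) → (M → (¬M → D))) ∧ M = T ∧ T = T
So S2 is true.

S3: Parsed as U ↑ ((M ↔ D) → ¬D)

M ↔ D = T ↔ T = T
¬D = ¬T = F
(M ↔ D) → ¬D = T → F = F
U ↑ ((M ↔ D) → ¬D) = F ↑ F = T
Thus S3 is true.

Count: 2.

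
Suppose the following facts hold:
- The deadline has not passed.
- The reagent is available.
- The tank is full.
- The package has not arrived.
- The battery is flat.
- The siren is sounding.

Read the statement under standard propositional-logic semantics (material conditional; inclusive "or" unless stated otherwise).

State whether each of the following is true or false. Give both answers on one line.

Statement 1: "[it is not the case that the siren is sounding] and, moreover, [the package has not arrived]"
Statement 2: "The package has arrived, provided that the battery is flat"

Let V = "the siren is sounding" (T), S = "the package has arrived" (F), U = "the battery is charged" (F).

Statement 1: This is ~V & ~S.

~V = ~T = F
~S = ~F = T
~V & ~S = F & T = F
So Statement 1 is false.

Statement 2: In symbols: ~U -> S

~U = ~F = T
~U -> S = T -> F = F
So Statement 2 is false.

Statement 1 false, Statement 2 false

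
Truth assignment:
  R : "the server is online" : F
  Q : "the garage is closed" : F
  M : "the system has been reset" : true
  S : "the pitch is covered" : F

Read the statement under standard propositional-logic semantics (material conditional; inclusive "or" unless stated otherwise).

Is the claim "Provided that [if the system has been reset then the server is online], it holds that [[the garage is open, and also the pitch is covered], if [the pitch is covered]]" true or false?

Values: M=T, R=F, S=F, Q=F.
This is (M → R) → (S → (¬Q ∧ S)).

M → R = T → F = F
¬Q = ¬F = T
¬Q ∧ S = T ∧ F = F
S → (¬Q ∧ S) = F → F = T
(M → R) → (S → (¬Q ∧ S)) = F → T = T

True.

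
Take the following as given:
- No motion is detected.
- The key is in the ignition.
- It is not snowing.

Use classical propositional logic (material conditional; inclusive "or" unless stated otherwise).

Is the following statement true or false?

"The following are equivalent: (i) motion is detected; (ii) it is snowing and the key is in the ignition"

Let P = "motion is detected" (F), R = "it is snowing" (F), Q = "the key is in the ignition" (T).
Formalization: P <-> (R & Q)

R & Q = F & T = F
P <-> (R & Q) = F <-> F = T

True.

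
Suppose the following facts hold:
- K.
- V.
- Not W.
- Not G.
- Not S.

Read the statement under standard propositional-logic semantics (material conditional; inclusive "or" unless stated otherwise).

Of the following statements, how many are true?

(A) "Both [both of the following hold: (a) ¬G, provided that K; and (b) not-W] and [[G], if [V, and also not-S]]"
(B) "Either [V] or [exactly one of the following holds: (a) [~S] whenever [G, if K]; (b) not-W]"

1

(A): Parsed as ((K -> not G) and not W) and ((V and not S) -> G)

not G = not False = True
K -> not G = True -> True = True
not W = not False = True
(K -> not G) and not W = True and True = True
not S = not False = True
V and not S = True and True = True
(V and not S) -> G = True -> False = False
((K -> not G) and not W) and ((V and not S) -> G) = True and False = False
Thus (A) is false.

(B): This is V or (((K -> G) -> not S) xor not W).

K -> G = True -> False = False
not S = not False = True
(K -> G) -> not S = False -> True = True
not W = not False = True
((K -> G) -> not S) xor not W = True xor True = False
V or (((K -> G) -> not S) xor not W) = True or False = True
Thus (B) is true.

Count: 1.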